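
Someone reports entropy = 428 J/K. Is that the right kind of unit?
Yes

entropy has SI base units: kg * m^2 / (s^2 * K)
J/K reduces to the same SI base units, so it is a valid unit for entropy.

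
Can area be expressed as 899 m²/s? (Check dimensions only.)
No

area has SI base units: m^2
m²/s does NOT reduce to m^2; a valid unit for area would be e.g. m².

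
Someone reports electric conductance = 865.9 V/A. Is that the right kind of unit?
No

electric conductance has SI base units: A^2 * s^3 / (kg * m^2)
V/A does NOT reduce to A^2 * s^3 / (kg * m^2); a valid unit for electric conductance would be e.g. S.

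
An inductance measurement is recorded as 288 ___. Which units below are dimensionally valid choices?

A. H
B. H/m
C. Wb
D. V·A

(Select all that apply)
A

inductance has SI base units: kg * m^2 / (A^2 * s^2)

Checking each option against kg * m^2 / (A^2 * s^2):
  A. H: ✓ matches
  B. H/m: ✗ does not match
  C. Wb: ✗ does not match
  D. V·A: ✗ does not match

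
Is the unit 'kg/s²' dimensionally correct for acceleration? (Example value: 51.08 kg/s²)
No

acceleration has SI base units: m / s^2
kg/s² does NOT reduce to m / s^2; a valid unit for acceleration would be e.g. m/s².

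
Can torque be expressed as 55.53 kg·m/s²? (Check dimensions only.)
No

torque has SI base units: kg * m^2 / s^2
kg·m/s² does NOT reduce to kg * m^2 / s^2; a valid unit for torque would be e.g. N·m.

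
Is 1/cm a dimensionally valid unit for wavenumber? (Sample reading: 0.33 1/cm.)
Yes

wavenumber has SI base units: 1 / m
1/cm reduces to the same SI base units, so it is a valid unit for wavenumber.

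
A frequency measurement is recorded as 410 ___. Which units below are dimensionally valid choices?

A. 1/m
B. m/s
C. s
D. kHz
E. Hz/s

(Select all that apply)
D

frequency has SI base units: 1 / s

Checking each option against 1 / s:
  A. 1/m: ✗ does not match
  B. m/s: ✗ does not match
  C. s: ✗ does not match
  D. kHz: ✓ matches
  E. Hz/s: ✗ does not match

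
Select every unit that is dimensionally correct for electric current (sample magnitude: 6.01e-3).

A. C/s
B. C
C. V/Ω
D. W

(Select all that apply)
A, C

electric current has SI base units: A

Checking each option against A:
  A. C/s: ✓ matches
  B. C: ✗ does not match
  C. V/Ω: ✓ matches
  D. W: ✗ does not match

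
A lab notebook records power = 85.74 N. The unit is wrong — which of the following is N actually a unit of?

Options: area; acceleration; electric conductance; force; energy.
force

power should have units dimensionally equivalent to kg * m^2 / s^3 (e.g. W).
The given unit 'N' reduces to kg * m / s^2. Of the listed options, that is the dimensionality of force.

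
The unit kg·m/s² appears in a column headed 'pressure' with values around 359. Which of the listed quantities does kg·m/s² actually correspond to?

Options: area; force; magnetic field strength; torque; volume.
force

pressure should have units dimensionally equivalent to kg / (m * s^2) (e.g. Pa).
The given unit 'kg·m/s²' reduces to kg * m / s^2. Of the listed options, that is the dimensionality of force.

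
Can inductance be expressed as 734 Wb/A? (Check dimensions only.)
Yes

inductance has SI base units: kg * m^2 / (A^2 * s^2)
Wb/A reduces to the same SI base units, so it is a valid unit for inductance.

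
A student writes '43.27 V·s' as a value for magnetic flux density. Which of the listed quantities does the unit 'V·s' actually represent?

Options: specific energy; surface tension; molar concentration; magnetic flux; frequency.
magnetic flux

magnetic flux density should have units dimensionally equivalent to kg / (A * s^2) (e.g. T).
The given unit 'V·s' reduces to kg * m^2 / (A * s^2). Of the listed options, that is the dimensionality of magnetic flux.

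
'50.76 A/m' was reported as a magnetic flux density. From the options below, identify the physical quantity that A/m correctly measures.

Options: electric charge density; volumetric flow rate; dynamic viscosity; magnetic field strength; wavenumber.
magnetic field strength

magnetic flux density should have units dimensionally equivalent to kg / (A * s^2) (e.g. T).
The given unit 'A/m' reduces to A / m. Of the listed options, that is the dimensionality of magnetic field strength.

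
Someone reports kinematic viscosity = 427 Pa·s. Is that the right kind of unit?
No

kinematic viscosity has SI base units: m^2 / s
Pa·s does NOT reduce to m^2 / s; a valid unit for kinematic viscosity would be e.g. m²/s.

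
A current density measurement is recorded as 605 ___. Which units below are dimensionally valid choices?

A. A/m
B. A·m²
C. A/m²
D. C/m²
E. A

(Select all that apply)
C

current density has SI base units: A / m^2

Checking each option against A / m^2:
  A. A/m: ✗ does not match
  B. A·m²: ✗ does not match
  C. A/m²: ✓ matches
  D. C/m²: ✗ does not match
  E. A: ✗ does not match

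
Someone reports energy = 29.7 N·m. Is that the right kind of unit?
Yes

energy has SI base units: kg * m^2 / s^2
N·m reduces to the same SI base units, so it is a valid unit for energy.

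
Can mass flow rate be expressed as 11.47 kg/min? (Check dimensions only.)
Yes

mass flow rate has SI base units: kg / s
kg/min reduces to the same SI base units, so it is a valid unit for mass flow rate.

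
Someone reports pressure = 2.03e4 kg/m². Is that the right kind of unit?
No

pressure has SI base units: kg / (m * s^2)
kg/m² does NOT reduce to kg / (m * s^2); a valid unit for pressure would be e.g. Pa.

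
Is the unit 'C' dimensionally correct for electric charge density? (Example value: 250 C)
No

electric charge density has SI base units: A * s / m^3
C does NOT reduce to A * s / m^3; a valid unit for electric charge density would be e.g. C/m³.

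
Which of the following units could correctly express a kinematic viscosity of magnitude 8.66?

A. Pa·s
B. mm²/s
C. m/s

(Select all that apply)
B

kinematic viscosity has SI base units: m^2 / s

Checking each option against m^2 / s:
  A. Pa·s: ✗ does not match
  B. mm²/s: ✓ matches
  C. m/s: ✗ does not match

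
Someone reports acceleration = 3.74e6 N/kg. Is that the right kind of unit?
Yes

acceleration has SI base units: m / s^2
N/kg reduces to the same SI base units, so it is a valid unit for acceleration.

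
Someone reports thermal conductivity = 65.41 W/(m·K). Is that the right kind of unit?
Yes

thermal conductivity has SI base units: kg * m / (s^3 * K)
W/(m·K) reduces to the same SI base units, so it is a valid unit for thermal conductivity.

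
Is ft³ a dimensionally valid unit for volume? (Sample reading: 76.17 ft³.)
Yes

volume has SI base units: m^3
ft³ reduces to the same SI base units, so it is a valid unit for volume.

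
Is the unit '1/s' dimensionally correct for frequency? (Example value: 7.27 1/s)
Yes

frequency has SI base units: 1 / s
1/s reduces to the same SI base units, so it is a valid unit for frequency.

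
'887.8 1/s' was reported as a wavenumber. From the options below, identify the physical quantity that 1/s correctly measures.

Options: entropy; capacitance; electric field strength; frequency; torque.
frequency

wavenumber should have units dimensionally equivalent to 1 / m (e.g. 1/m).
The given unit '1/s' reduces to 1 / s. Of the listed options, that is the dimensionality of frequency.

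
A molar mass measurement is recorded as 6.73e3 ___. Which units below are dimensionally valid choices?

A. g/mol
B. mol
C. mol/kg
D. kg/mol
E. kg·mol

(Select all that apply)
A, D

molar mass has SI base units: kg / mol

Checking each option against kg / mol:
  A. g/mol: ✓ matches
  B. mol: ✗ does not match
  C. mol/kg: ✗ does not match
  D. kg/mol: ✓ matches
  E. kg·mol: ✗ does not match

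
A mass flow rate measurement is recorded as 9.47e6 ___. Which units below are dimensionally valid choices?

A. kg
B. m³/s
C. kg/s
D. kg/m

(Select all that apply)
C

mass flow rate has SI base units: kg / s

Checking each option against kg / s:
  A. kg: ✗ does not match
  B. m³/s: ✗ does not match
  C. kg/s: ✓ matches
  D. kg/m: ✗ does not match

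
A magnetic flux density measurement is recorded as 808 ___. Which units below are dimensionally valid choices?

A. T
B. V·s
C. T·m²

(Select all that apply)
A

magnetic flux density has SI base units: kg / (A * s^2)

Checking each option against kg / (A * s^2):
  A. T: ✓ matches
  B. V·s: ✗ does not match
  C. T·m²: ✗ does not match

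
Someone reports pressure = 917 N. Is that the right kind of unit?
No

pressure has SI base units: kg / (m * s^2)
N does NOT reduce to kg / (m * s^2); a valid unit for pressure would be e.g. Pa.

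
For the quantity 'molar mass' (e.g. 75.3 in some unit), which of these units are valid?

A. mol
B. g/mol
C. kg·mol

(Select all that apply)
B

molar mass has SI base units: kg / mol

Checking each option against kg / mol:
  A. mol: ✗ does not match
  B. g/mol: ✓ matches
  C. kg·mol: ✗ does not match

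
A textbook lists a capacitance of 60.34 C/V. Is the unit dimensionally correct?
Yes

capacitance has SI base units: A^2 * s^4 / (kg * m^2)
C/V reduces to the same SI base units, so it is a valid unit for capacitance.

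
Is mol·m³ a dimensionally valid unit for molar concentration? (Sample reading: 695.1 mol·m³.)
No

molar concentration has SI base units: mol / m^3
mol·m³ does NOT reduce to mol / m^3; a valid unit for molar concentration would be e.g. mol/m³.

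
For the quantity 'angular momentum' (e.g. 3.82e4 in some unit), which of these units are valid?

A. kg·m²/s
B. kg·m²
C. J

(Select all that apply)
A

angular momentum has SI base units: kg * m^2 / s

Checking each option against kg * m^2 / s:
  A. kg·m²/s: ✓ matches
  B. kg·m²: ✗ does not match
  C. J: ✗ does not match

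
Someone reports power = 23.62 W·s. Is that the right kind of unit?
No

power has SI base units: kg * m^2 / s^3
W·s does NOT reduce to kg * m^2 / s^3; a valid unit for power would be e.g. W.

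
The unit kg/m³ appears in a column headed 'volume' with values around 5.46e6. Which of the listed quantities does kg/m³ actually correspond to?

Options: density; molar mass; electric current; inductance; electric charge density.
density

volume should have units dimensionally equivalent to m^3 (e.g. m³).
The given unit 'kg/m³' reduces to kg / m^3. Of the listed options, that is the dimensionality of density.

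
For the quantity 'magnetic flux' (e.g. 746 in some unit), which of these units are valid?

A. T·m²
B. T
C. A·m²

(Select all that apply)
A

magnetic flux has SI base units: kg * m^2 / (A * s^2)

Checking each option against kg * m^2 / (A * s^2):
  A. T·m²: ✓ matches
  B. T: ✗ does not match
  C. A·m²: ✗ does not match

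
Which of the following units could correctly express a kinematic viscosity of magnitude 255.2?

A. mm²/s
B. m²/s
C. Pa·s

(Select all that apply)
A, B

kinematic viscosity has SI base units: m^2 / s

Checking each option against m^2 / s:
  A. mm²/s: ✓ matches
  B. m²/s: ✓ matches
  C. Pa·s: ✗ does not match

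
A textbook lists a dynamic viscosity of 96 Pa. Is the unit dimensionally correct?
No

dynamic viscosity has SI base units: kg / (m * s)
Pa does NOT reduce to kg / (m * s); a valid unit for dynamic viscosity would be e.g. Pa·s.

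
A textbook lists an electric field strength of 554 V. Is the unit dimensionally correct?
No

electric field strength has SI base units: kg * m / (A * s^3)
V does NOT reduce to kg * m / (A * s^3); a valid unit for electric field strength would be e.g. V/m.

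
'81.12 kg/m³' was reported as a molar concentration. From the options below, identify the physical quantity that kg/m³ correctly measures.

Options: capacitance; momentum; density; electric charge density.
density

molar concentration should have units dimensionally equivalent to mol / m^3 (e.g. mol/m³).
The given unit 'kg/m³' reduces to kg / m^3. Of the listed options, that is the dimensionality of density.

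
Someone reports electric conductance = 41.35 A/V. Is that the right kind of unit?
Yes

electric conductance has SI base units: A^2 * s^3 / (kg * m^2)
A/V reduces to the same SI base units, so it is a valid unit for electric conductance.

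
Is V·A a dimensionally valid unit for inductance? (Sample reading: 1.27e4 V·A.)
No

inductance has SI base units: kg * m^2 / (A^2 * s^2)
V·A does NOT reduce to kg * m^2 / (A^2 * s^2); a valid unit for inductance would be e.g. H.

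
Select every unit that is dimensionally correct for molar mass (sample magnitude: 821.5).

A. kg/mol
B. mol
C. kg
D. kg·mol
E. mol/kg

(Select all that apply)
A

molar mass has SI base units: kg / mol

Checking each option against kg / mol:
  A. kg/mol: ✓ matches
  B. mol: ✗ does not match
  C. kg: ✗ does not match
  D. kg·mol: ✗ does not match
  E. mol/kg: ✗ does not match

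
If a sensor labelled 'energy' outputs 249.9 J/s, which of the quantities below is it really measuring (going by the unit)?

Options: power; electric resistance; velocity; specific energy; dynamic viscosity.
power

energy should have units dimensionally equivalent to kg * m^2 / s^2 (e.g. J).
The given unit 'J/s' reduces to kg * m^2 / s^3. Of the listed options, that is the dimensionality of power.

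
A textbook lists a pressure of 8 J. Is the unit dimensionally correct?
No

pressure has SI base units: kg / (m * s^2)
J does NOT reduce to kg / (m * s^2); a valid unit for pressure would be e.g. Pa.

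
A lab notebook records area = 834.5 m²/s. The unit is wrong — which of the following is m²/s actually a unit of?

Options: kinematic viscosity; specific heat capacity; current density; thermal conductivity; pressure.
kinematic viscosity

area should have units dimensionally equivalent to m^2 (e.g. m²).
The given unit 'm²/s' reduces to m^2 / s. Of the listed options, that is the dimensionality of kinematic viscosity.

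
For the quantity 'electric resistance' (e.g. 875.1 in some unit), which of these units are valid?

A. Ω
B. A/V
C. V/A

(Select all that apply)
A, C

electric resistance has SI base units: kg * m^2 / (A^2 * s^3)

Checking each option against kg * m^2 / (A^2 * s^3):
  A. Ω: ✓ matches
  B. A/V: ✗ does not match
  C. V/A: ✓ matches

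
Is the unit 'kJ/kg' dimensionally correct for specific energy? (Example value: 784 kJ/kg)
Yes

specific energy has SI base units: m^2 / s^2
kJ/kg reduces to the same SI base units, so it is a valid unit for specific energy.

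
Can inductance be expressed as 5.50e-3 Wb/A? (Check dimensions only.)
Yes

inductance has SI base units: kg * m^2 / (A^2 * s^2)
Wb/A reduces to the same SI base units, so it is a valid unit for inductance.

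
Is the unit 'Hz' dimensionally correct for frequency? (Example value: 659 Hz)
Yes

frequency has SI base units: 1 / s
Hz reduces to the same SI base units, so it is a valid unit for frequency.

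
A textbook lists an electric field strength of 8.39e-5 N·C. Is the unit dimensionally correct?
No

electric field strength has SI base units: kg * m / (A * s^3)
N·C does NOT reduce to kg * m / (A * s^3); a valid unit for electric field strength would be e.g. V/m.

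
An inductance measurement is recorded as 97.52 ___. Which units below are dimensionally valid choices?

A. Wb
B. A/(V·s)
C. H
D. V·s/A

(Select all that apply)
C, D

inductance has SI base units: kg * m^2 / (A^2 * s^2)

Checking each option against kg * m^2 / (A^2 * s^2):
  A. Wb: ✗ does not match
  B. A/(V·s): ✗ does not match
  C. H: ✓ matches
  D. V·s/A: ✓ matches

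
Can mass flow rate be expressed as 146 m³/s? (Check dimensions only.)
No

mass flow rate has SI base units: kg / s
m³/s does NOT reduce to kg / s; a valid unit for mass flow rate would be e.g. kg/s.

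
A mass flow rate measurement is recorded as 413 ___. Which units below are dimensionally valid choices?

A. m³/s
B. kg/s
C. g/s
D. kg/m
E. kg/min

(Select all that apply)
B, C, E

mass flow rate has SI base units: kg / s

Checking each option against kg / s:
  A. m³/s: ✗ does not match
  B. kg/s: ✓ matches
  C. g/s: ✓ matches
  D. kg/m: ✗ does not match
  E. kg/min: ✓ matches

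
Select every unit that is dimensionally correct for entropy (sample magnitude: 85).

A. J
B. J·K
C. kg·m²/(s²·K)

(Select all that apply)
C

entropy has SI base units: kg * m^2 / (s^2 * K)

Checking each option against kg * m^2 / (s^2 * K):
  A. J: ✗ does not match
  B. J·K: ✗ does not match
  C. kg·m²/(s²·K): ✓ matches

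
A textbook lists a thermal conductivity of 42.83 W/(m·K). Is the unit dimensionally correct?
Yes

thermal conductivity has SI base units: kg * m / (s^3 * K)
W/(m·K) reduces to the same SI base units, so it is a valid unit for thermal conductivity.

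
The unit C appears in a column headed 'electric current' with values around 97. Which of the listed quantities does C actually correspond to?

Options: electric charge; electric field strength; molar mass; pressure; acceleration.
electric charge

electric current should have units dimensionally equivalent to A (e.g. A).
The given unit 'C' reduces to A * s. Of the listed options, that is the dimensionality of electric charge.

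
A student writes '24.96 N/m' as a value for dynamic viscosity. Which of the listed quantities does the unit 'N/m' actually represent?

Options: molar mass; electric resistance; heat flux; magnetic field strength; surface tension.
surface tension

dynamic viscosity should have units dimensionally equivalent to kg / (m * s) (e.g. Pa·s).
The given unit 'N/m' reduces to kg / s^2. Of the listed options, that is the dimensionality of surface tension.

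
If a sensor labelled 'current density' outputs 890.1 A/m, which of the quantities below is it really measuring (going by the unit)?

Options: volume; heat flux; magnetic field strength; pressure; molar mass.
magnetic field strength

current density should have units dimensionally equivalent to A / m^2 (e.g. A/m²).
The given unit 'A/m' reduces to A / m. Of the listed options, that is the dimensionality of magnetic field strength.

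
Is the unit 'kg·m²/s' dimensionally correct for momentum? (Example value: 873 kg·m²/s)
No

momentum has SI base units: kg * m / s
kg·m²/s does NOT reduce to kg * m / s; a valid unit for momentum would be e.g. kg·m/s.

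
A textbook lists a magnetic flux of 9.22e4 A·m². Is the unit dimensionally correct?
No

magnetic flux has SI base units: kg * m^2 / (A * s^2)
A·m² does NOT reduce to kg * m^2 / (A * s^2); a valid unit for magnetic flux would be e.g. Wb.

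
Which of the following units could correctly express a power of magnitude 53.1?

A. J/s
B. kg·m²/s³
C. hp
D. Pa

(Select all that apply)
A, B, C

power has SI base units: kg * m^2 / s^3

Checking each option against kg * m^2 / s^3:
  A. J/s: ✓ matches
  B. kg·m²/s³: ✓ matches
  C. hp: ✓ matches
  D. Pa: ✗ does not match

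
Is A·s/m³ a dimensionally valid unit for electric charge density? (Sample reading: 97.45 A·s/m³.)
Yes

electric charge density has SI base units: A * s / m^3
A·s/m³ reduces to the same SI base units, so it is a valid unit for electric charge density.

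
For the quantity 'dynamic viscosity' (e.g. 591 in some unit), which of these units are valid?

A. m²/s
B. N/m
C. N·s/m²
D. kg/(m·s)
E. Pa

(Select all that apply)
C, D

dynamic viscosity has SI base units: kg / (m * s)

Checking each option against kg / (m * s):
  A. m²/s: ✗ does not match
  B. N/m: ✗ does not match
  C. N·s/m²: ✓ matches
  D. kg/(m·s): ✓ matches
  E. Pa: ✗ does not match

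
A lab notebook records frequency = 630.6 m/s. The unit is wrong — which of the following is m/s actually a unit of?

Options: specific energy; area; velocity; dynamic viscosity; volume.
velocity

frequency should have units dimensionally equivalent to 1 / s (e.g. Hz).
The given unit 'm/s' reduces to m / s. Of the listed options, that is the dimensionality of velocity.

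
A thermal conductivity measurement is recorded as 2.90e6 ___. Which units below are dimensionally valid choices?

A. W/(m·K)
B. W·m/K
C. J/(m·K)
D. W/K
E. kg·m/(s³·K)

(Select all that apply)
A, E

thermal conductivity has SI base units: kg * m / (s^3 * K)

Checking each option against kg * m / (s^3 * K):
  A. W/(m·K): ✓ matches
  B. W·m/K: ✗ does not match
  C. J/(m·K): ✗ does not match
  D. W/K: ✗ does not match
  E. kg·m/(s³·K): ✓ matches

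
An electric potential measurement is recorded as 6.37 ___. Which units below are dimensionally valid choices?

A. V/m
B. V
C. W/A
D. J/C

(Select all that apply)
B, C, D

electric potential has SI base units: kg * m^2 / (A * s^3)

Checking each option against kg * m^2 / (A * s^3):
  A. V/m: ✗ does not match
  B. V: ✓ matches
  C. W/A: ✓ matches
  D. J/C: ✓ matches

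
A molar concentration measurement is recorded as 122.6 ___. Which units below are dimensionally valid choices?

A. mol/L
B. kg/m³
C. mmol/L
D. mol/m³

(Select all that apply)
A, C, D

molar concentration has SI base units: mol / m^3

Checking each option against mol / m^3:
  A. mol/L: ✓ matches
  B. kg/m³: ✗ does not match
  C. mmol/L: ✓ matches
  D. mol/m³: ✓ matches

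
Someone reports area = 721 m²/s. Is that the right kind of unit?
No

area has SI base units: m^2
m²/s does NOT reduce to m^2; a valid unit for area would be e.g. m².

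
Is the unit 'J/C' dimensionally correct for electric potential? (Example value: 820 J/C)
Yes

electric potential has SI base units: kg * m^2 / (A * s^3)
J/C reduces to the same SI base units, so it is a valid unit for electric potential.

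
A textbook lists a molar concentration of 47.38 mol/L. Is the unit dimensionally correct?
Yes

molar concentration has SI base units: mol / m^3
mol/L reduces to the same SI base units, so it is a valid unit for molar concentration.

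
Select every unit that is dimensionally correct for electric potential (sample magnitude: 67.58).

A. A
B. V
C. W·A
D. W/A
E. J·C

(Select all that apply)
B, D

electric potential has SI base units: kg * m^2 / (A * s^3)

Checking each option against kg * m^2 / (A * s^3):
  A. A: ✗ does not match
  B. V: ✓ matches
  C. W·A: ✗ does not match
  D. W/A: ✓ matches
  E. J·C: ✗ does not match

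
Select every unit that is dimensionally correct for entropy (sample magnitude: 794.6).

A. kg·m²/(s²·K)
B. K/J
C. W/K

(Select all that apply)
A

entropy has SI base units: kg * m^2 / (s^2 * K)

Checking each option against kg * m^2 / (s^2 * K):
  A. kg·m²/(s²·K): ✓ matches
  B. K/J: ✗ does not match
  C. W/K: ✗ does not match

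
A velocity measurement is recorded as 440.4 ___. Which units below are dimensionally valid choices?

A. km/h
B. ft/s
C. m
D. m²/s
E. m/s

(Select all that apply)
A, B, E

velocity has SI base units: m / s

Checking each option against m / s:
  A. km/h: ✓ matches
  B. ft/s: ✓ matches
  C. m: ✗ does not match
  D. m²/s: ✗ does not match
  E. m/s: ✓ matches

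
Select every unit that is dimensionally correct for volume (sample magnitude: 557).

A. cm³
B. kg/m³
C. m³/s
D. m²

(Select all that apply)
A

volume has SI base units: m^3

Checking each option against m^3:
  A. cm³: ✓ matches
  B. kg/m³: ✗ does not match
  C. m³/s: ✗ does not match
  D. m²: ✗ does not match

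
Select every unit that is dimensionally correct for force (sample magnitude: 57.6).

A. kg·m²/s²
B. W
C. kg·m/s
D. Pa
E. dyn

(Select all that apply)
E

force has SI base units: kg * m / s^2

Checking each option against kg * m / s^2:
  A. kg·m²/s²: ✗ does not match
  B. W: ✗ does not match
  C. kg·m/s: ✗ does not match
  D. Pa: ✗ does not match
  E. dyn: ✓ matches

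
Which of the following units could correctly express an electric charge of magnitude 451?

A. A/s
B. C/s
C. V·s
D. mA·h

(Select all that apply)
D

electric charge has SI base units: A * s

Checking each option against A * s:
  A. A/s: ✗ does not match
  B. C/s: ✗ does not match
  C. V·s: ✗ does not match
  D. mA·h: ✓ matches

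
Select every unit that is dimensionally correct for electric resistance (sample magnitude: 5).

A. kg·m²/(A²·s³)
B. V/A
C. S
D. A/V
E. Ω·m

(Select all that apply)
A, B

electric resistance has SI base units: kg * m^2 / (A^2 * s^3)

Checking each option against kg * m^2 / (A^2 * s^3):
  A. kg·m²/(A²·s³): ✓ matches
  B. V/A: ✓ matches
  C. S: ✗ does not match
  D. A/V: ✗ does not match
  E. Ω·m: ✗ does not match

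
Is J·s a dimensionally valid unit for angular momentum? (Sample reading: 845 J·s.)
Yes

angular momentum has SI base units: kg * m^2 / s
J·s reduces to the same SI base units, so it is a valid unit for angular momentum.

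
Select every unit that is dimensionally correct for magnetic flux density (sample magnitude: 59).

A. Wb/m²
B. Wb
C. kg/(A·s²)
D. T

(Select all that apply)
A, C, D

magnetic flux density has SI base units: kg / (A * s^2)

Checking each option against kg / (A * s^2):
  A. Wb/m²: ✓ matches
  B. Wb: ✗ does not match
  C. kg/(A·s²): ✓ matches
  D. T: ✓ matches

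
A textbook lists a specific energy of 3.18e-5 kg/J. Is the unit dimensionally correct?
No

specific energy has SI base units: m^2 / s^2
kg/J does NOT reduce to m^2 / s^2; a valid unit for specific energy would be e.g. J/kg.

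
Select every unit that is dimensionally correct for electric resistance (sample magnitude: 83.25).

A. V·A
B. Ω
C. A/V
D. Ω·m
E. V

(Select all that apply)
B

electric resistance has SI base units: kg * m^2 / (A^2 * s^3)

Checking each option against kg * m^2 / (A^2 * s^3):
  A. V·A: ✗ does not match
  B. Ω: ✓ matches
  C. A/V: ✗ does not match
  D. Ω·m: ✗ does not match
  E. V: ✗ does not match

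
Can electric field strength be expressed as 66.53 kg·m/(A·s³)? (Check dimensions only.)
Yes

electric field strength has SI base units: kg * m / (A * s^3)
kg·m/(A·s³) reduces to the same SI base units, so it is a valid unit for electric field strength.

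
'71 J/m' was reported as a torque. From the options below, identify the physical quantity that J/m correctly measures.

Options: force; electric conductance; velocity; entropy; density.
force

torque should have units dimensionally equivalent to kg * m^2 / s^2 (e.g. N·m).
The given unit 'J/m' reduces to kg * m / s^2. Of the listed options, that is the dimensionality of force.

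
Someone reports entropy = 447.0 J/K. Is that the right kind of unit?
Yes

entropy has SI base units: kg * m^2 / (s^2 * K)
J/K reduces to the same SI base units, so it is a valid unit for entropy.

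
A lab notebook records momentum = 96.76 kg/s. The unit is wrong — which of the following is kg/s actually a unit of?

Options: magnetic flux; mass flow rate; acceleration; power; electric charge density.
mass flow rate

momentum should have units dimensionally equivalent to kg * m / s (e.g. kg·m/s).
The given unit 'kg/s' reduces to kg / s. Of the listed options, that is the dimensionality of mass flow rate.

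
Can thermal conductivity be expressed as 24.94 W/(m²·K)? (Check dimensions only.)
No

thermal conductivity has SI base units: kg * m / (s^3 * K)
W/(m²·K) does NOT reduce to kg * m / (s^3 * K); a valid unit for thermal conductivity would be e.g. W/(m·K).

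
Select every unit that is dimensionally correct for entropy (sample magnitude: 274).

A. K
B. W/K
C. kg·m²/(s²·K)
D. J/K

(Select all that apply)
C, D

entropy has SI base units: kg * m^2 / (s^2 * K)

Checking each option against kg * m^2 / (s^2 * K):
  A. K: ✗ does not match
  B. W/K: ✗ does not match
  C. kg·m²/(s²·K): ✓ matches
  D. J/K: ✓ matches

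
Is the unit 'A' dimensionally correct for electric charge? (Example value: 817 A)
No

electric charge has SI base units: A * s
A does NOT reduce to A * s; a valid unit for electric charge would be e.g. C.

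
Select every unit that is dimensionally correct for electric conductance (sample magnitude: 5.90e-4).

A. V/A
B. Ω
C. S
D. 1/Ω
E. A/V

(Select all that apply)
C, D, E

electric conductance has SI base units: A^2 * s^3 / (kg * m^2)

Checking each option against A^2 * s^3 / (kg * m^2):
  A. V/A: ✗ does not match
  B. Ω: ✗ does not match
  C. S: ✓ matches
  D. 1/Ω: ✓ matches
  E. A/V: ✓ matches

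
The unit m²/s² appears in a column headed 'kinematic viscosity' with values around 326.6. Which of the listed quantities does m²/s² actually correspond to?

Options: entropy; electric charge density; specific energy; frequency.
specific energy

kinematic viscosity should have units dimensionally equivalent to m^2 / s (e.g. m²/s).
The given unit 'm²/s²' reduces to m^2 / s^2. Of the listed options, that is the dimensionality of specific energy.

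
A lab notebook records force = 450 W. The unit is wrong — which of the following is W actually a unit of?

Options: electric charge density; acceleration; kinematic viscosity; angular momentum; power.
power

force should have units dimensionally equivalent to kg * m / s^2 (e.g. N).
The given unit 'W' reduces to kg * m^2 / s^3. Of the listed options, that is the dimensionality of power.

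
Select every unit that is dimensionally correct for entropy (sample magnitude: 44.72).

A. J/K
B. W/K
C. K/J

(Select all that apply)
A

entropy has SI base units: kg * m^2 / (s^2 * K)

Checking each option against kg * m^2 / (s^2 * K):
  A. J/K: ✓ matches
  B. W/K: ✗ does not match
  C. K/J: ✗ does not match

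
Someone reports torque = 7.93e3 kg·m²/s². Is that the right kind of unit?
Yes

torque has SI base units: kg * m^2 / s^2
kg·m²/s² reduces to the same SI base units, so it is a valid unit for torque.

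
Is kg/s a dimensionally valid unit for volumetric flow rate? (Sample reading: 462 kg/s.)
No

volumetric flow rate has SI base units: m^3 / s
kg/s does NOT reduce to m^3 / s; a valid unit for volumetric flow rate would be e.g. m³/s.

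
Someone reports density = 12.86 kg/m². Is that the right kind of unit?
No

density has SI base units: kg / m^3
kg/m² does NOT reduce to kg / m^3; a valid unit for density would be e.g. kg/m³.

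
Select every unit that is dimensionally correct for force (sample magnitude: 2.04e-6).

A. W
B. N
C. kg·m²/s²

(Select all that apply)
B

force has SI base units: kg * m / s^2

Checking each option against kg * m / s^2:
  A. W: ✗ does not match
  B. N: ✓ matches
  C. kg·m²/s²: ✗ does not match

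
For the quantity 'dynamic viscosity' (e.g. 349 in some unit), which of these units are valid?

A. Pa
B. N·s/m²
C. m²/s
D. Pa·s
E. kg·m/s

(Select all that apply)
B, D

dynamic viscosity has SI base units: kg / (m * s)

Checking each option against kg / (m * s):
  A. Pa: ✗ does not match
  B. N·s/m²: ✓ matches
  C. m²/s: ✗ does not match
  D. Pa·s: ✓ matches
  E. kg·m/s: ✗ does not match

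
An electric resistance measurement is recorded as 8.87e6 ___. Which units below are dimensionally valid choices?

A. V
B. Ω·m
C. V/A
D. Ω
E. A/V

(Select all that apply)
C, D

electric resistance has SI base units: kg * m^2 / (A^2 * s^3)

Checking each option against kg * m^2 / (A^2 * s^3):
  A. V: ✗ does not match
  B. Ω·m: ✗ does not match
  C. V/A: ✓ matches
  D. Ω: ✓ matches
  E. A/V: ✗ does not match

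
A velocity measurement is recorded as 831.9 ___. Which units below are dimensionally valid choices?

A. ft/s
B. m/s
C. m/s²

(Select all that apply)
A, B

velocity has SI base units: m / s

Checking each option against m / s:
  A. ft/s: ✓ matches
  B. m/s: ✓ matches
  C. m/s²: ✗ does not match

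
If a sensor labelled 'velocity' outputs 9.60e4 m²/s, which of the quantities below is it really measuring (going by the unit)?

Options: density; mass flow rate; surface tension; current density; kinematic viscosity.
kinematic viscosity

velocity should have units dimensionally equivalent to m / s (e.g. m/s).
The given unit 'm²/s' reduces to m^2 / s. Of the listed options, that is the dimensionality of kinematic viscosity.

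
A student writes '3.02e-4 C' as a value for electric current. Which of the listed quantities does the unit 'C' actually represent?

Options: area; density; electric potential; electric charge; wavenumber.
electric charge

electric current should have units dimensionally equivalent to A (e.g. A).
The given unit 'C' reduces to A * s. Of the listed options, that is the dimensionality of electric charge.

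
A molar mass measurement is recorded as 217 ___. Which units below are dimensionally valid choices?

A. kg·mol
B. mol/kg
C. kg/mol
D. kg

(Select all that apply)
C

molar mass has SI base units: kg / mol

Checking each option against kg / mol:
  A. kg·mol: ✗ does not match
  B. mol/kg: ✗ does not match
  C. kg/mol: ✓ matches
  D. kg: ✗ does not match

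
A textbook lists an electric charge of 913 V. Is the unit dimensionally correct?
No

electric charge has SI base units: A * s
V does NOT reduce to A * s; a valid unit for electric charge would be e.g. C.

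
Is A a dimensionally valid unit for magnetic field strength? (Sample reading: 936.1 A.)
No

magnetic field strength has SI base units: A / m
A does NOT reduce to A / m; a valid unit for magnetic field strength would be e.g. A/m.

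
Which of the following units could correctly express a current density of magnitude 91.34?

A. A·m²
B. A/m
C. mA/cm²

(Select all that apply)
C

current density has SI base units: A / m^2

Checking each option against A / m^2:
  A. A·m²: ✗ does not match
  B. A/m: ✗ does not match
  C. mA/cm²: ✓ matches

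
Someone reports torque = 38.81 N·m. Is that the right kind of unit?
Yes

torque has SI base units: kg * m^2 / s^2
N·m reduces to the same SI base units, so it is a valid unit for torque.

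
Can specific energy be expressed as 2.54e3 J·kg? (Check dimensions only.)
No

specific energy has SI base units: m^2 / s^2
J·kg does NOT reduce to m^2 / s^2; a valid unit for specific energy would be e.g. J/kg.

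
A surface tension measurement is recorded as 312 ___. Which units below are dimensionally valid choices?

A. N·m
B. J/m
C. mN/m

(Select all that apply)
C

surface tension has SI base units: kg / s^2

Checking each option against kg / s^2:
  A. N·m: ✗ does not match
  B. J/m: ✗ does not match
  C. mN/m: ✓ matches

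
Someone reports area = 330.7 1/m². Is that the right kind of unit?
No

area has SI base units: m^2
1/m² does NOT reduce to m^2; a valid unit for area would be e.g. m².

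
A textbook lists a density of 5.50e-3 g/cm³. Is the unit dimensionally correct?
Yes

density has SI base units: kg / m^3
g/cm³ reduces to the same SI base units, so it is a valid unit for density.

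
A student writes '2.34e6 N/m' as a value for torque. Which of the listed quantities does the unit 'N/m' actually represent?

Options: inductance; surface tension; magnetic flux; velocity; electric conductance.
surface tension

torque should have units dimensionally equivalent to kg * m^2 / s^2 (e.g. N·m).
The given unit 'N/m' reduces to kg / s^2. Of the listed options, that is the dimensionality of surface tension.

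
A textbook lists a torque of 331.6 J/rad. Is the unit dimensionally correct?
Yes

torque has SI base units: kg * m^2 / s^2
J/rad reduces to the same SI base units, so it is a valid unit for torque.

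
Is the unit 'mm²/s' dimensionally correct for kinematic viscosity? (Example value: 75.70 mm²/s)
Yes

kinematic viscosity has SI base units: m^2 / s
mm²/s reduces to the same SI base units, so it is a valid unit for kinematic viscosity.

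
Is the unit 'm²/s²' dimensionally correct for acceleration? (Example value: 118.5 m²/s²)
No

acceleration has SI base units: m / s^2
m²/s² does NOT reduce to m / s^2; a valid unit for acceleration would be e.g. m/s².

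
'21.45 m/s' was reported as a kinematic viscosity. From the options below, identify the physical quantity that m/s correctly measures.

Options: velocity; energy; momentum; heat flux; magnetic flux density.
velocity

kinematic viscosity should have units dimensionally equivalent to m^2 / s (e.g. m²/s).
The given unit 'm/s' reduces to m / s. Of the listed options, that is the dimensionality of velocity.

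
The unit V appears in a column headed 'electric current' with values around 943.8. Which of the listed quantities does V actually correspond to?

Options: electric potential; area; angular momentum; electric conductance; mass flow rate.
electric potential

electric current should have units dimensionally equivalent to A (e.g. A).
The given unit 'V' reduces to kg * m^2 / (A * s^3). Of the listed options, that is the dimensionality of electric potential.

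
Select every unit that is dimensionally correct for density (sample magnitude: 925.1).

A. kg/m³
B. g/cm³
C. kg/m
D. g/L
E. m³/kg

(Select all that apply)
A, B, D

density has SI base units: kg / m^3

Checking each option against kg / m^3:
  A. kg/m³: ✓ matches
  B. g/cm³: ✓ matches
  C. kg/m: ✗ does not match
  D. g/L: ✓ matches
  E. m³/kg: ✗ does not match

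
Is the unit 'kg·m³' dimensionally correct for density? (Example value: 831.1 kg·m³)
No

density has SI base units: kg / m^3
kg·m³ does NOT reduce to kg / m^3; a valid unit for density would be e.g. kg/m³.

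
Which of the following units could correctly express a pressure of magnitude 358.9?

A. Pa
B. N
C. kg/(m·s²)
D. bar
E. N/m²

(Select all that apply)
A, C, D, E

pressure has SI base units: kg / (m * s^2)

Checking each option against kg / (m * s^2):
  A. Pa: ✓ matches
  B. N: ✗ does not match
  C. kg/(m·s²): ✓ matches
  D. bar: ✓ matches
  E. N/m²: ✓ matches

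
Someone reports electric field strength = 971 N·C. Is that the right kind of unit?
No

electric field strength has SI base units: kg * m / (A * s^3)
N·C does NOT reduce to kg * m / (A * s^3); a valid unit for electric field strength would be e.g. V/m.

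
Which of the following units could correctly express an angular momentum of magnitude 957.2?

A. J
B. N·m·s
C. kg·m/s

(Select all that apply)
B

angular momentum has SI base units: kg * m^2 / s

Checking each option against kg * m^2 / s:
  A. J: ✗ does not match
  B. N·m·s: ✓ matches
  C. kg·m/s: ✗ does not match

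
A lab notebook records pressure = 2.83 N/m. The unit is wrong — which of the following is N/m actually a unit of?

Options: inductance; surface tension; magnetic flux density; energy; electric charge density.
surface tension

pressure should have units dimensionally equivalent to kg / (m * s^2) (e.g. Pa).
The given unit 'N/m' reduces to kg / s^2. Of the listed options, that is the dimensionality of surface tension.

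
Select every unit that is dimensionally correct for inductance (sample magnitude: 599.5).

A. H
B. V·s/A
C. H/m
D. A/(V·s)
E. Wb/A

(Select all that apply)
A, B, E

inductance has SI base units: kg * m^2 / (A^2 * s^2)

Checking each option against kg * m^2 / (A^2 * s^2):
  A. H: ✓ matches
  B. V·s/A: ✓ matches
  C. H/m: ✗ does not match
  D. A/(V·s): ✗ does not match
  E. Wb/A: ✓ matches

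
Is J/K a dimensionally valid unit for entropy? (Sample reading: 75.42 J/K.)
Yes

entropy has SI base units: kg * m^2 / (s^2 * K)
J/K reduces to the same SI base units, so it is a valid unit for entropy.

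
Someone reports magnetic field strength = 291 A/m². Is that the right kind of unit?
No

magnetic field strength has SI base units: A / m
A/m² does NOT reduce to A / m; a valid unit for magnetic field strength would be e.g. A/m.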